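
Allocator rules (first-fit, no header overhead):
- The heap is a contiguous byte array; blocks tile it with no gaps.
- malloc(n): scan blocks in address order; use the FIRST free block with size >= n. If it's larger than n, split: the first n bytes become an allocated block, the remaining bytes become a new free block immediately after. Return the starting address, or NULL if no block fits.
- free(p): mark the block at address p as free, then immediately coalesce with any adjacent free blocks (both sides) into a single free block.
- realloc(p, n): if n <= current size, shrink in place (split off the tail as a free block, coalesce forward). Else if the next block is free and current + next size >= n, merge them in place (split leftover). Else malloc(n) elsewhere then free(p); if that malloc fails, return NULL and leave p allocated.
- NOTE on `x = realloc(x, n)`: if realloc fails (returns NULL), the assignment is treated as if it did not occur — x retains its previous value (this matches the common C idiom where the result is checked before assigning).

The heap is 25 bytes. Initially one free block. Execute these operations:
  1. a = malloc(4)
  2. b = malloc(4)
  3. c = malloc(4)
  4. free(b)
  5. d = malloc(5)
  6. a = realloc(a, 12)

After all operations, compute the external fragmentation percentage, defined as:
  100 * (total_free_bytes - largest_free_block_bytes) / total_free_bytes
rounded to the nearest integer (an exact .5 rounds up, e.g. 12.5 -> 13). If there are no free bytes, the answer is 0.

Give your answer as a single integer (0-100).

Op 1: a = malloc(4) -> a = 0; heap: [0-3 ALLOC][4-24 FREE]
Op 2: b = malloc(4) -> b = 4; heap: [0-3 ALLOC][4-7 ALLOC][8-24 FREE]
Op 3: c = malloc(4) -> c = 8; heap: [0-3 ALLOC][4-7 ALLOC][8-11 ALLOC][12-24 FREE]
Op 4: free(b) -> (freed b); heap: [0-3 ALLOC][4-7 FREE][8-11 ALLOC][12-24 FREE]
Op 5: d = malloc(5) -> d = 12; heap: [0-3 ALLOC][4-7 FREE][8-11 ALLOC][12-16 ALLOC][17-24 FREE]
Op 6: a = realloc(a, 12) -> NULL (a unchanged); heap: [0-3 ALLOC][4-7 FREE][8-11 ALLOC][12-16 ALLOC][17-24 FREE]
Free blocks: [4 8] total_free=12 largest=8 -> 100*(12-8)/12 = 400/12 ≈ 33.333 -> rounds to 33

Answer: 33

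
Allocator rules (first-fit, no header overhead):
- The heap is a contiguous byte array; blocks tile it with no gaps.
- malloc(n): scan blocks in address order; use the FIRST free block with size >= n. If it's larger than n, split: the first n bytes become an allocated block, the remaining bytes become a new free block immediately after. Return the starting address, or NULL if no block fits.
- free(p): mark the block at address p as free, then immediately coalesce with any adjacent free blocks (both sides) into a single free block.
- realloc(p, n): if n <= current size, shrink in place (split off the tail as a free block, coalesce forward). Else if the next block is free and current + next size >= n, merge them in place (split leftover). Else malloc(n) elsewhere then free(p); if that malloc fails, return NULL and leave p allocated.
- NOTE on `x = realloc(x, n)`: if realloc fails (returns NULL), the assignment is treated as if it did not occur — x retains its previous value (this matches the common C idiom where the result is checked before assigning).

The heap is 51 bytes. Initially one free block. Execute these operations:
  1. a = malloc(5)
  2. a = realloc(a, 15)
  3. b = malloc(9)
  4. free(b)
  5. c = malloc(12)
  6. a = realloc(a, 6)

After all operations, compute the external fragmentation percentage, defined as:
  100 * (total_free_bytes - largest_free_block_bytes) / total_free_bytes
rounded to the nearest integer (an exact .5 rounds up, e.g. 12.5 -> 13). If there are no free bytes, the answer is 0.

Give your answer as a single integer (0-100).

Op 1: a = malloc(5) -> a = 0; heap: [0-4 ALLOC][5-50 FREE]
Op 2: a = realloc(a, 15) -> a = 0; heap: [0-14 ALLOC][15-50 FREE]
Op 3: b = malloc(9) -> b = 15; heap: [0-14 ALLOC][15-23 ALLOC][24-50 FREE]
Op 4: free(b) -> (freed b); heap: [0-14 ALLOC][15-50 FREE]
Op 5: c = malloc(12) -> c = 15; heap: [0-14 ALLOC][15-26 ALLOC][27-50 FREE]
Op 6: a = realloc(a, 6) -> a = 0; heap: [0-5 ALLOC][6-14 FREE][15-26 ALLOC][27-50 FREE]
Free blocks: [9 24] total_free=33 largest=24 -> 100*(33-24)/33 = 900/33 ≈ 27.273 -> rounds to 27

Answer: 27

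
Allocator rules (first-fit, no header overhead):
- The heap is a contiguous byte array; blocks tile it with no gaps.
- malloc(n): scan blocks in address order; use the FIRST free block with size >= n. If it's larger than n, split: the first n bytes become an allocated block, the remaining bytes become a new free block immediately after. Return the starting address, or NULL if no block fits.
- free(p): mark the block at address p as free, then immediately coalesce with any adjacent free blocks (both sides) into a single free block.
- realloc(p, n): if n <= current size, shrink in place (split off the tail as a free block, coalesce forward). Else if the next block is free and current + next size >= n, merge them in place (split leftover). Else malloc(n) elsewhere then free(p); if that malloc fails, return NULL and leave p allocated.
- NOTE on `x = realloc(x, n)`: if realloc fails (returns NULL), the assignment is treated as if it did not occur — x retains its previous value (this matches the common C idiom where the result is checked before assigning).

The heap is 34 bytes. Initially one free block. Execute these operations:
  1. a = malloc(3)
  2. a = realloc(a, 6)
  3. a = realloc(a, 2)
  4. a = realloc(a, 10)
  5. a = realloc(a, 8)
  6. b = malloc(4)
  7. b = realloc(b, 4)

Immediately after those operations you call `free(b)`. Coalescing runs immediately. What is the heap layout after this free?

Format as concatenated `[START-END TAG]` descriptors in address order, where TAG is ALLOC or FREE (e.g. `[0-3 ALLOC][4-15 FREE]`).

Op 1: a = malloc(3) -> a = 0; heap: [0-2 ALLOC][3-33 FREE]
Op 2: a = realloc(a, 6) -> a = 0; heap: [0-5 ALLOC][6-33 FREE]
Op 3: a = realloc(a, 2) -> a = 0; heap: [0-1 ALLOC][2-33 FREE]
Op 4: a = realloc(a, 10) -> a = 0; heap: [0-9 ALLOC][10-33 FREE]
Op 5: a = realloc(a, 8) -> a = 0; heap: [0-7 ALLOC][8-33 FREE]
Op 6: b = malloc(4) -> b = 8; heap: [0-7 ALLOC][8-11 ALLOC][12-33 FREE]
Op 7: b = realloc(b, 4) -> b = 8; heap: [0-7 ALLOC][8-11 ALLOC][12-33 FREE]
free(b): b = 8 -> block [8-11 ALLOC]; mark free, coalesce with adjacent free neighbors -> [0-7 ALLOC][8-33 FREE]

Answer: [0-7 ALLOC][8-33 FREE]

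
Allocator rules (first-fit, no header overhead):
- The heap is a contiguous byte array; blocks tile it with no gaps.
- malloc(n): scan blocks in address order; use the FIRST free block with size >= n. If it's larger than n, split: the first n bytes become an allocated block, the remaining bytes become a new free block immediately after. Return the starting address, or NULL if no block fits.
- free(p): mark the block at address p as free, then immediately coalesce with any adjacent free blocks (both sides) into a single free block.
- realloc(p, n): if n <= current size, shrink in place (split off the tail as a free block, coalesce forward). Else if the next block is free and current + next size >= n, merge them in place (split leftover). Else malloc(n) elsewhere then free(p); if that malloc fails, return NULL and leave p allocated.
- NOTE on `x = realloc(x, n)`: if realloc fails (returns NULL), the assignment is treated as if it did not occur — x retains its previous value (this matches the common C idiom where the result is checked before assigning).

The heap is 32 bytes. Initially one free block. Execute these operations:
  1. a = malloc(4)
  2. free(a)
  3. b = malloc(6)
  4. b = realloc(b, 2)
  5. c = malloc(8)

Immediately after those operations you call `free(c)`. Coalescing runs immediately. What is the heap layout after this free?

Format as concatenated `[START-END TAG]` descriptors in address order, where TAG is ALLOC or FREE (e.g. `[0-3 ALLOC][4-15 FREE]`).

Op 1: a = malloc(4) -> a = 0; heap: [0-3 ALLOC][4-31 FREE]
Op 2: free(a) -> (freed a); heap: [0-31 FREE]
Op 3: b = malloc(6) -> b = 0; heap: [0-5 ALLOC][6-31 FREE]
Op 4: b = realloc(b, 2) -> b = 0; heap: [0-1 ALLOC][2-31 FREE]
Op 5: c = malloc(8) -> c = 2; heap: [0-1 ALLOC][2-9 ALLOC][10-31 FREE]
free(c): c = 2 -> block [2-9 ALLOC]; mark free, coalesce with adjacent free neighbors -> [0-1 ALLOC][2-31 FREE]

Answer: [0-1 ALLOC][2-31 FREE]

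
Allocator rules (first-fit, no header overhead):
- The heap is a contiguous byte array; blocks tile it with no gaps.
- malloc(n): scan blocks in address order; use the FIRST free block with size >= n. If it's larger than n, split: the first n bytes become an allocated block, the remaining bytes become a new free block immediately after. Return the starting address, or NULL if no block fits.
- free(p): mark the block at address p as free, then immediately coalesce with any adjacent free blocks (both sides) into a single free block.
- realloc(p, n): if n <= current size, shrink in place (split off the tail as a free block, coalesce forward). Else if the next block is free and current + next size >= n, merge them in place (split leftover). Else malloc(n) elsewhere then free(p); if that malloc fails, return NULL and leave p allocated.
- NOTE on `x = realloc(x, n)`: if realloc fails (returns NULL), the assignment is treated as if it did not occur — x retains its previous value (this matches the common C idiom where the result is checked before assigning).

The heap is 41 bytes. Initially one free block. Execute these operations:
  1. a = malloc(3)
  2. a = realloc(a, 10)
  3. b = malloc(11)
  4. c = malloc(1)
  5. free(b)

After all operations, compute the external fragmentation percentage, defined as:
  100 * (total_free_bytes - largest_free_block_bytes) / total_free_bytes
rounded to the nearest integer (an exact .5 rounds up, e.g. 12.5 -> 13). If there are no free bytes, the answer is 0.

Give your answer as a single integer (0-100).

Op 1: a = malloc(3) -> a = 0; heap: [0-2 ALLOC][3-40 FREE]
Op 2: a = realloc(a, 10) -> a = 0; heap: [0-9 ALLOC][10-40 FREE]
Op 3: b = malloc(11) -> b = 10; heap: [0-9 ALLOC][10-20 ALLOC][21-40 FREE]
Op 4: c = malloc(1) -> c = 21; heap: [0-9 ALLOC][10-20 ALLOC][21-21 ALLOC][22-40 FREE]
Op 5: free(b) -> (freed b); heap: [0-9 ALLOC][10-20 FREE][21-21 ALLOC][22-40 FREE]
Free blocks: [11 19] total_free=30 largest=19 -> 100*(30-19)/30 = 1100/30 ≈ 36.667 -> rounds to 37

Answer: 37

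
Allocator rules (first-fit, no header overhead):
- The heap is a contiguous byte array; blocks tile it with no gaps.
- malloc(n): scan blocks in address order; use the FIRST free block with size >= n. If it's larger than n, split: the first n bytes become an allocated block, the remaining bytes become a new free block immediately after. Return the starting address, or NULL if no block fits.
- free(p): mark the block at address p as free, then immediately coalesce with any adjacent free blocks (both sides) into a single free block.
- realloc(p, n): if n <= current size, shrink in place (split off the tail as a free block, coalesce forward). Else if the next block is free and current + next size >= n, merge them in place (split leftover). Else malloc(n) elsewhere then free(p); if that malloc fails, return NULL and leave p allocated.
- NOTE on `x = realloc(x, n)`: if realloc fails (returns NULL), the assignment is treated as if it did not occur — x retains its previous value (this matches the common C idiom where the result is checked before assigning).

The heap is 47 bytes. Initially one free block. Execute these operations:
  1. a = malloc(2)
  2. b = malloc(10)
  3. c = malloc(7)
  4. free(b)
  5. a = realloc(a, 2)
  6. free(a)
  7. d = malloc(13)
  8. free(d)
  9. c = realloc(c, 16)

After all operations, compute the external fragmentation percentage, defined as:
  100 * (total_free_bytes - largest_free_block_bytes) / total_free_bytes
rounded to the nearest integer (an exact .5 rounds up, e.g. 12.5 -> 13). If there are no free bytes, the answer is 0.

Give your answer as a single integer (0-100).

Answer: 39

Derivation:
Op 1: a = malloc(2) -> a = 0; heap: [0-1 ALLOC][2-46 FREE]
Op 2: b = malloc(10) -> b = 2; heap: [0-1 ALLOC][2-11 ALLOC][12-46 FREE]
Op 3: c = malloc(7) -> c = 12; heap: [0-1 ALLOC][2-11 ALLOC][12-18 ALLOC][19-46 FREE]
Op 4: free(b) -> (freed b); heap: [0-1 ALLOC][2-11 FREE][12-18 ALLOC][19-46 FREE]
Op 5: a = realloc(a, 2) -> a = 0; heap: [0-1 ALLOC][2-11 FREE][12-18 ALLOC][19-46 FREE]
Op 6: free(a) -> (freed a); heap: [0-11 FREE][12-18 ALLOC][19-46 FREE]
Op 7: d = malloc(13) -> d = 19; heap: [0-11 FREE][12-18 ALLOC][19-31 ALLOC][32-46 FREE]
Op 8: free(d) -> (freed d); heap: [0-11 FREE][12-18 ALLOC][19-46 FREE]
Op 9: c = realloc(c, 16) -> c = 12; heap: [0-11 FREE][12-27 ALLOC][28-46 FREE]
Free blocks: [12 19] total_free=31 largest=19 -> 100*(31-19)/31 = 1200/31 ≈ 38.710 -> rounds to 39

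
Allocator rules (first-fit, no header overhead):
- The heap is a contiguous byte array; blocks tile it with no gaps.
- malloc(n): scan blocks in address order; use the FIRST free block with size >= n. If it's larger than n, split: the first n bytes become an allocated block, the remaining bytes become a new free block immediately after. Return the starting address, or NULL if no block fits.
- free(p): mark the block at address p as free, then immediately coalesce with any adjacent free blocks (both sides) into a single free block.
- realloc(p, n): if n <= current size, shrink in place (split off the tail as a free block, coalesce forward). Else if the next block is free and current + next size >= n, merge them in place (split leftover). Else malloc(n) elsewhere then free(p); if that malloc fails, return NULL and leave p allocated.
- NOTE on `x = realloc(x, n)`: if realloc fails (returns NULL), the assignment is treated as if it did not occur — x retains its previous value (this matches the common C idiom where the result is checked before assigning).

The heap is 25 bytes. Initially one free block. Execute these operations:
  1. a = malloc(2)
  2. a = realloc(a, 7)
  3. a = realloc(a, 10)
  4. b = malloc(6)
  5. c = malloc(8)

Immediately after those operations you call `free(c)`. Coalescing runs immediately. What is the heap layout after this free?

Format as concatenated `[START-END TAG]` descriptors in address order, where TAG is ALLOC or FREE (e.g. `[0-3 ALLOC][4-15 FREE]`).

Op 1: a = malloc(2) -> a = 0; heap: [0-1 ALLOC][2-24 FREE]
Op 2: a = realloc(a, 7) -> a = 0; heap: [0-6 ALLOC][7-24 FREE]
Op 3: a = realloc(a, 10) -> a = 0; heap: [0-9 ALLOC][10-24 FREE]
Op 4: b = malloc(6) -> b = 10; heap: [0-9 ALLOC][10-15 ALLOC][16-24 FREE]
Op 5: c = malloc(8) -> c = 16; heap: [0-9 ALLOC][10-15 ALLOC][16-23 ALLOC][24-24 FREE]
free(c): c = 16 -> block [16-23 ALLOC]; mark free, coalesce with adjacent free neighbors -> [0-9 ALLOC][10-15 ALLOC][16-24 FREE]

Answer: [0-9 ALLOC][10-15 ALLOC][16-24 FREE]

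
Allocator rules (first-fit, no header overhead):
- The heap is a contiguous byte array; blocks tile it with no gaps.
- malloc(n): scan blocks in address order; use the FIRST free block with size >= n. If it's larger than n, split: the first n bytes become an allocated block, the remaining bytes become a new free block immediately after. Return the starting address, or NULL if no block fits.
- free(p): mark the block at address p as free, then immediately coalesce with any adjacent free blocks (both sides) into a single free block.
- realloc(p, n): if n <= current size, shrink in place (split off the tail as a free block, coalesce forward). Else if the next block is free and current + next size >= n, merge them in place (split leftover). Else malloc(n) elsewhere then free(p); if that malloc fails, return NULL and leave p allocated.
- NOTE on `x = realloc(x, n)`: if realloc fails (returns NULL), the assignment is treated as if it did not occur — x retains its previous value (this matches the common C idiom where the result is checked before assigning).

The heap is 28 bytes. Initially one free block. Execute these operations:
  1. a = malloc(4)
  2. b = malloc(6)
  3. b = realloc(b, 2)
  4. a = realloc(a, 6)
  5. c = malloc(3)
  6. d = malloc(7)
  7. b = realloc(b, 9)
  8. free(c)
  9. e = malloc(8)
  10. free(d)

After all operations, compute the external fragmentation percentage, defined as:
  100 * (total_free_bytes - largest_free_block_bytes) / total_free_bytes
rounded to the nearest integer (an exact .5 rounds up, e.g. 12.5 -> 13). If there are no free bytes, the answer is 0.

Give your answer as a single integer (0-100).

Answer: 46

Derivation:
Op 1: a = malloc(4) -> a = 0; heap: [0-3 ALLOC][4-27 FREE]
Op 2: b = malloc(6) -> b = 4; heap: [0-3 ALLOC][4-9 ALLOC][10-27 FREE]
Op 3: b = realloc(b, 2) -> b = 4; heap: [0-3 ALLOC][4-5 ALLOC][6-27 FREE]
Op 4: a = realloc(a, 6) -> a = 6; heap: [0-3 FREE][4-5 ALLOC][6-11 ALLOC][12-27 FREE]
Op 5: c = malloc(3) -> c = 0; heap: [0-2 ALLOC][3-3 FREE][4-5 ALLOC][6-11 ALLOC][12-27 FREE]
Op 6: d = malloc(7) -> d = 12; heap: [0-2 ALLOC][3-3 FREE][4-5 ALLOC][6-11 ALLOC][12-18 ALLOC][19-27 FREE]
Op 7: b = realloc(b, 9) -> b = 19; heap: [0-2 ALLOC][3-5 FREE][6-11 ALLOC][12-18 ALLOC][19-27 ALLOC]
Op 8: free(c) -> (freed c); heap: [0-5 FREE][6-11 ALLOC][12-18 ALLOC][19-27 ALLOC]
Op 9: e = malloc(8) -> e = NULL; heap: [0-5 FREE][6-11 ALLOC][12-18 ALLOC][19-27 ALLOC]
Op 10: free(d) -> (freed d); heap: [0-5 FREE][6-11 ALLOC][12-18 FREE][19-27 ALLOC]
Free blocks: [6 7] total_free=13 largest=7 -> 100*(13-7)/13 = 600/13 ≈ 46.154 -> rounds to 46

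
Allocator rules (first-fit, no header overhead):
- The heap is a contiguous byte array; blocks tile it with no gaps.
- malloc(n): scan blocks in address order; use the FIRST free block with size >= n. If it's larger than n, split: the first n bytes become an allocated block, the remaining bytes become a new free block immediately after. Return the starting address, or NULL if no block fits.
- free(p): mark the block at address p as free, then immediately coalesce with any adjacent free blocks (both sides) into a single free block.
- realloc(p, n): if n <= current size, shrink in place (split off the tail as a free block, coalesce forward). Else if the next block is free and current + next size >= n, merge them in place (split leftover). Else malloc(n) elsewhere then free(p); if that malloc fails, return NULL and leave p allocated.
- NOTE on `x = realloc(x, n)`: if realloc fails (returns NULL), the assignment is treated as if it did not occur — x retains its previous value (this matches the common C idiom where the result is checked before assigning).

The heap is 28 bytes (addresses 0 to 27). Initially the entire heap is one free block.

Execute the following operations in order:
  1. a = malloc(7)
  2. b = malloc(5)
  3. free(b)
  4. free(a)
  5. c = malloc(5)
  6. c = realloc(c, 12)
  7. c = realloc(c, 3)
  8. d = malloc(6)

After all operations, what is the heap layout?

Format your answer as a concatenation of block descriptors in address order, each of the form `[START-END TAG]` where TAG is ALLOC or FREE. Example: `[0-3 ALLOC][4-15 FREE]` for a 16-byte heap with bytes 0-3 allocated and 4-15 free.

Op 1: a = malloc(7) -> a = 0; heap: [0-6 ALLOC][7-27 FREE]
Op 2: b = malloc(5) -> b = 7; heap: [0-6 ALLOC][7-11 ALLOC][12-27 FREE]
Op 3: free(b) -> (freed b); heap: [0-6 ALLOC][7-27 FREE]
Op 4: free(a) -> (freed a); heap: [0-27 FREE]
Op 5: c = malloc(5) -> c = 0; heap: [0-4 ALLOC][5-27 FREE]
Op 6: c = realloc(c, 12) -> c = 0; heap: [0-11 ALLOC][12-27 FREE]
Op 7: c = realloc(c, 3) -> c = 0; heap: [0-2 ALLOC][3-27 FREE]
Op 8: d = malloc(6) -> d = 3; heap: [0-2 ALLOC][3-8 ALLOC][9-27 FREE]

Answer: [0-2 ALLOC][3-8 ALLOC][9-27 FREE]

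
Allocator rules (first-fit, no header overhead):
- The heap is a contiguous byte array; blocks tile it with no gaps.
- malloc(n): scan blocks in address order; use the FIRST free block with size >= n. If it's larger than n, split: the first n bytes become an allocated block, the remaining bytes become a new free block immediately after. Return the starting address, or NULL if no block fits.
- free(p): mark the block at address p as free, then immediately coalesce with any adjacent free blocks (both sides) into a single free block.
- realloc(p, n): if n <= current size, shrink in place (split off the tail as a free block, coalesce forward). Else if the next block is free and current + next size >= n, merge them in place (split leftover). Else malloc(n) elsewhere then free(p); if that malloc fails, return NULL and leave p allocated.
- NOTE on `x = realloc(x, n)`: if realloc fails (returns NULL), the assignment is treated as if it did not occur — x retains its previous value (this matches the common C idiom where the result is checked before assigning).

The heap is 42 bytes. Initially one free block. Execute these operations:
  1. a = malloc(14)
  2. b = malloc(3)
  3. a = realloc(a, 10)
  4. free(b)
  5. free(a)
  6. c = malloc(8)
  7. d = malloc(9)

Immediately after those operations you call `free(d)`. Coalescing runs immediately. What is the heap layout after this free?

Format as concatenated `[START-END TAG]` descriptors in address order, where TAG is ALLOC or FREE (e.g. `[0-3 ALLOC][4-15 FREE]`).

Answer: [0-7 ALLOC][8-41 FREE]

Derivation:
Op 1: a = malloc(14) -> a = 0; heap: [0-13 ALLOC][14-41 FREE]
Op 2: b = malloc(3) -> b = 14; heap: [0-13 ALLOC][14-16 ALLOC][17-41 FREE]
Op 3: a = realloc(a, 10) -> a = 0; heap: [0-9 ALLOC][10-13 FREE][14-16 ALLOC][17-41 FREE]
Op 4: free(b) -> (freed b); heap: [0-9 ALLOC][10-41 FREE]
Op 5: free(a) -> (freed a); heap: [0-41 FREE]
Op 6: c = malloc(8) -> c = 0; heap: [0-7 ALLOC][8-41 FREE]
Op 7: d = malloc(9) -> d = 8; heap: [0-7 ALLOC][8-16 ALLOC][17-41 FREE]
free(d): d = 8 -> block [8-16 ALLOC]; mark free, coalesce with adjacent free neighbors -> [0-7 ALLOC][8-41 FREE]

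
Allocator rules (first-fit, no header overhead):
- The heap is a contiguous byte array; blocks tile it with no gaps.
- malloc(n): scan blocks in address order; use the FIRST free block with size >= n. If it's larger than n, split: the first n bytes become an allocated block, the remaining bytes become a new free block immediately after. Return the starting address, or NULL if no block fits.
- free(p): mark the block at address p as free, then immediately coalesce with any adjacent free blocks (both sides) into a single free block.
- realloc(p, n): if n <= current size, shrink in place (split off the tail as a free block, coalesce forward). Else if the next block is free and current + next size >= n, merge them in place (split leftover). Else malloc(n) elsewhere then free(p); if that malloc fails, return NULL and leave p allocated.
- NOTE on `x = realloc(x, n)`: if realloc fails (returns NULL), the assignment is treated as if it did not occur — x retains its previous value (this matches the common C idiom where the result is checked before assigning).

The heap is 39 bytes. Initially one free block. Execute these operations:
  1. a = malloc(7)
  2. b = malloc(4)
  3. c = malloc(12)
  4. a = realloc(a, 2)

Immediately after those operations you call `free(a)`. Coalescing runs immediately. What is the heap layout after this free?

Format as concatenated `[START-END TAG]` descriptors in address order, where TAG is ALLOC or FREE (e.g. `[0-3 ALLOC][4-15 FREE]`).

Answer: [0-6 FREE][7-10 ALLOC][11-22 ALLOC][23-38 FREE]

Derivation:
Op 1: a = malloc(7) -> a = 0; heap: [0-6 ALLOC][7-38 FREE]
Op 2: b = malloc(4) -> b = 7; heap: [0-6 ALLOC][7-10 ALLOC][11-38 FREE]
Op 3: c = malloc(12) -> c = 11; heap: [0-6 ALLOC][7-10 ALLOC][11-22 ALLOC][23-38 FREE]
Op 4: a = realloc(a, 2) -> a = 0; heap: [0-1 ALLOC][2-6 FREE][7-10 ALLOC][11-22 ALLOC][23-38 FREE]
free(a): a = 0 -> block [0-1 ALLOC]; mark free, coalesce with adjacent free neighbors -> [0-6 FREE][7-10 ALLOC][11-22 ALLOC][23-38 FREE]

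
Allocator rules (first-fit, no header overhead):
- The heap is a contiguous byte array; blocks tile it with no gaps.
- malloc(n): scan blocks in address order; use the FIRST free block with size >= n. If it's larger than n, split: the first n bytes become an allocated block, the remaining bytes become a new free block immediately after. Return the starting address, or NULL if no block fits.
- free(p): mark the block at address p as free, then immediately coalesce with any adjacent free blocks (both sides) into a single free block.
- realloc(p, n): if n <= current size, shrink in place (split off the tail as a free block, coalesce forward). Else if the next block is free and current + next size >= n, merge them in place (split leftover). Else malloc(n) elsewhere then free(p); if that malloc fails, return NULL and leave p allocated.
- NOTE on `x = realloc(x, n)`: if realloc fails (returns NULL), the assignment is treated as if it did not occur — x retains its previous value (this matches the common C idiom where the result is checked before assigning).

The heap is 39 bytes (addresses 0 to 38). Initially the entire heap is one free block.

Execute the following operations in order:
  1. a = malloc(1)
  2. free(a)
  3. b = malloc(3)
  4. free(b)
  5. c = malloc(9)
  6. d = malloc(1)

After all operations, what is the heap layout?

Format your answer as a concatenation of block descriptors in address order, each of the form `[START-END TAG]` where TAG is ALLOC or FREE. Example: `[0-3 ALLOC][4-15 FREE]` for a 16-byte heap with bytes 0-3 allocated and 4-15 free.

Answer: [0-8 ALLOC][9-9 ALLOC][10-38 FREE]

Derivation:
Op 1: a = malloc(1) -> a = 0; heap: [0-0 ALLOC][1-38 FREE]
Op 2: free(a) -> (freed a); heap: [0-38 FREE]
Op 3: b = malloc(3) -> b = 0; heap: [0-2 ALLOC][3-38 FREE]
Op 4: free(b) -> (freed b); heap: [0-38 FREE]
Op 5: c = malloc(9) -> c = 0; heap: [0-8 ALLOC][9-38 FREE]
Op 6: d = malloc(1) -> d = 9; heap: [0-8 ALLOC][9-9 ALLOC][10-38 FREE]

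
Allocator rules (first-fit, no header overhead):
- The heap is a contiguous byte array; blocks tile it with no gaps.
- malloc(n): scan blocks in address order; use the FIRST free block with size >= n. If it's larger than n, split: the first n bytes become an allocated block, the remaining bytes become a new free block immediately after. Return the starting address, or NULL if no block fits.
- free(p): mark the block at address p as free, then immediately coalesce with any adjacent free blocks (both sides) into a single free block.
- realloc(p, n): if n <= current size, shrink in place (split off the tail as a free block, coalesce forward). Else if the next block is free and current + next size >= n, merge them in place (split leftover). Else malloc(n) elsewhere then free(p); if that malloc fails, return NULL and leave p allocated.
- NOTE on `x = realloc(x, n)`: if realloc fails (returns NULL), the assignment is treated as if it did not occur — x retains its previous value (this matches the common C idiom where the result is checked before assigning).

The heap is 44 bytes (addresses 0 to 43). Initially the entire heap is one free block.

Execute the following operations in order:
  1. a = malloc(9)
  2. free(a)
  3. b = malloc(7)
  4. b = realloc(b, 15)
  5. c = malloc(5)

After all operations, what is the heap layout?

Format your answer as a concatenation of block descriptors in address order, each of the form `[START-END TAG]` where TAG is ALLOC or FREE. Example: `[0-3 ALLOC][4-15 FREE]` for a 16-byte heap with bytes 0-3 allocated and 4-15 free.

Op 1: a = malloc(9) -> a = 0; heap: [0-8 ALLOC][9-43 FREE]
Op 2: free(a) -> (freed a); heap: [0-43 FREE]
Op 3: b = malloc(7) -> b = 0; heap: [0-6 ALLOC][7-43 FREE]
Op 4: b = realloc(b, 15) -> b = 0; heap: [0-14 ALLOC][15-43 FREE]
Op 5: c = malloc(5) -> c = 15; heap: [0-14 ALLOC][15-19 ALLOC][20-43 FREE]

Answer: [0-14 ALLOC][15-19 ALLOC][20-43 FREE]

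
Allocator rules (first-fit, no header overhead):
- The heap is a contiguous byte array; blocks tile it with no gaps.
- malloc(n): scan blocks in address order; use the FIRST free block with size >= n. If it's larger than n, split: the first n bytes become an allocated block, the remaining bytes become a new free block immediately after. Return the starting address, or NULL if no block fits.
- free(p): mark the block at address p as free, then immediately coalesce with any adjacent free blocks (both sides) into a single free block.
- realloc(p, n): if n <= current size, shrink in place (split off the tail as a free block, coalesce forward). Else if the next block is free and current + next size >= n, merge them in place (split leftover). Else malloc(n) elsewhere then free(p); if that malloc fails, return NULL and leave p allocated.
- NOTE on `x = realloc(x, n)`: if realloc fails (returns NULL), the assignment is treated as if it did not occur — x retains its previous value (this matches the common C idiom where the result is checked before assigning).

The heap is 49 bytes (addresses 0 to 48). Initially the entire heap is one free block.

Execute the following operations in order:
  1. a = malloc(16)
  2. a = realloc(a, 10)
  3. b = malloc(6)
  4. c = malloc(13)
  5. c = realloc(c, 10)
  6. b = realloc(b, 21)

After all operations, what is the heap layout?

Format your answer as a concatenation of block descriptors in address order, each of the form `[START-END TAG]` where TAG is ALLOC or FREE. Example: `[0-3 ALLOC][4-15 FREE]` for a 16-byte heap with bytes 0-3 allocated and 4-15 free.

Answer: [0-9 ALLOC][10-15 FREE][16-25 ALLOC][26-46 ALLOC][47-48 FREE]

Derivation:
Op 1: a = malloc(16) -> a = 0; heap: [0-15 ALLOC][16-48 FREE]
Op 2: a = realloc(a, 10) -> a = 0; heap: [0-9 ALLOC][10-48 FREE]
Op 3: b = malloc(6) -> b = 10; heap: [0-9 ALLOC][10-15 ALLOC][16-48 FREE]
Op 4: c = malloc(13) -> c = 16; heap: [0-9 ALLOC][10-15 ALLOC][16-28 ALLOC][29-48 FREE]
Op 5: c = realloc(c, 10) -> c = 16; heap: [0-9 ALLOC][10-15 ALLOC][16-25 ALLOC][26-48 FREE]
Op 6: b = realloc(b, 21) -> b = 26; heap: [0-9 ALLOC][10-15 FREE][16-25 ALLOC][26-46 ALLOC][47-48 FREE]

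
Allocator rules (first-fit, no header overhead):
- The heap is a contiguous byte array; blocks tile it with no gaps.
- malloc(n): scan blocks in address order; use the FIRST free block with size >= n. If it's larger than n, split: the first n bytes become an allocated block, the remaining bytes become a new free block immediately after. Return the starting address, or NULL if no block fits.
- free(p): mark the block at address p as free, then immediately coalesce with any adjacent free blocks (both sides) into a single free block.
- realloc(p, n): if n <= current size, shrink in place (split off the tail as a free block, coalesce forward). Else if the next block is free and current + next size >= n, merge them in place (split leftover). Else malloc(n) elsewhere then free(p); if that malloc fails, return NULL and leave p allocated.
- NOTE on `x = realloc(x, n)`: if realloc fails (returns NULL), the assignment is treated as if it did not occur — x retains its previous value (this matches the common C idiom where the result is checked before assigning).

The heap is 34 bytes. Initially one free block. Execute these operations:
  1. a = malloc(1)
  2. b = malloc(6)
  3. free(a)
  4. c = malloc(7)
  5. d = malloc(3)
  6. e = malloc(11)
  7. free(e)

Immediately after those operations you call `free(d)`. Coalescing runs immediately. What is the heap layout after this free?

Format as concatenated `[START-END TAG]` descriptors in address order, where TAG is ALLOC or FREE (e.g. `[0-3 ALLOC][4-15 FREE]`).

Op 1: a = malloc(1) -> a = 0; heap: [0-0 ALLOC][1-33 FREE]
Op 2: b = malloc(6) -> b = 1; heap: [0-0 ALLOC][1-6 ALLOC][7-33 FREE]
Op 3: free(a) -> (freed a); heap: [0-0 FREE][1-6 ALLOC][7-33 FREE]
Op 4: c = malloc(7) -> c = 7; heap: [0-0 FREE][1-6 ALLOC][7-13 ALLOC][14-33 FREE]
Op 5: d = malloc(3) -> d = 14; heap: [0-0 FREE][1-6 ALLOC][7-13 ALLOC][14-16 ALLOC][17-33 FREE]
Op 6: e = malloc(11) -> e = 17; heap: [0-0 FREE][1-6 ALLOC][7-13 ALLOC][14-16 ALLOC][17-27 ALLOC][28-33 FREE]
Op 7: free(e) -> (freed e); heap: [0-0 FREE][1-6 ALLOC][7-13 ALLOC][14-16 ALLOC][17-33 FREE]
free(d): d = 14 -> block [14-16 ALLOC]; mark free, coalesce with adjacent free neighbors -> [0-0 FREE][1-6 ALLOC][7-13 ALLOC][14-33 FREE]

Answer: [0-0 FREE][1-6 ALLOC][7-13 ALLOC][14-33 FREE]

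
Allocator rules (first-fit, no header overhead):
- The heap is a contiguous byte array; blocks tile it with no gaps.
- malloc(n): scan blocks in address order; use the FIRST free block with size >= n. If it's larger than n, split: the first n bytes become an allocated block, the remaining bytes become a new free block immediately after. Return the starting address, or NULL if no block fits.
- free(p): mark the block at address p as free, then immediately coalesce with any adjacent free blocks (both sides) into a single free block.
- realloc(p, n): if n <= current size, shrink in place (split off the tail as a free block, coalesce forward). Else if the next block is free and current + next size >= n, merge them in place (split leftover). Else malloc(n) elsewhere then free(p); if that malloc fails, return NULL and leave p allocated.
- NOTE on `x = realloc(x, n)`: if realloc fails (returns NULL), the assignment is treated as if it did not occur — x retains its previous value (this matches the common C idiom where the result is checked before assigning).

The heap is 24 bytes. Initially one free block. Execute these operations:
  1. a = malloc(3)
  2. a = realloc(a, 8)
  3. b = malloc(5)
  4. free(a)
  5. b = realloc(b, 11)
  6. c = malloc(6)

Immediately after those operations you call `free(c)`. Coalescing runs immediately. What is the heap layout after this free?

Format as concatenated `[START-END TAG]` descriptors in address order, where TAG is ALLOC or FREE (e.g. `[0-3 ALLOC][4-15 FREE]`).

Answer: [0-7 FREE][8-18 ALLOC][19-23 FREE]

Derivation:
Op 1: a = malloc(3) -> a = 0; heap: [0-2 ALLOC][3-23 FREE]
Op 2: a = realloc(a, 8) -> a = 0; heap: [0-7 ALLOC][8-23 FREE]
Op 3: b = malloc(5) -> b = 8; heap: [0-7 ALLOC][8-12 ALLOC][13-23 FREE]
Op 4: free(a) -> (freed a); heap: [0-7 FREE][8-12 ALLOC][13-23 FREE]
Op 5: b = realloc(b, 11) -> b = 8; heap: [0-7 FREE][8-18 ALLOC][19-23 FREE]
Op 6: c = malloc(6) -> c = 0; heap: [0-5 ALLOC][6-7 FREE][8-18 ALLOC][19-23 FREE]
free(c): c = 0 -> block [0-5 ALLOC]; mark free, coalesce with adjacent free neighbors -> [0-7 FREE][8-18 ALLOC][19-23 FREE]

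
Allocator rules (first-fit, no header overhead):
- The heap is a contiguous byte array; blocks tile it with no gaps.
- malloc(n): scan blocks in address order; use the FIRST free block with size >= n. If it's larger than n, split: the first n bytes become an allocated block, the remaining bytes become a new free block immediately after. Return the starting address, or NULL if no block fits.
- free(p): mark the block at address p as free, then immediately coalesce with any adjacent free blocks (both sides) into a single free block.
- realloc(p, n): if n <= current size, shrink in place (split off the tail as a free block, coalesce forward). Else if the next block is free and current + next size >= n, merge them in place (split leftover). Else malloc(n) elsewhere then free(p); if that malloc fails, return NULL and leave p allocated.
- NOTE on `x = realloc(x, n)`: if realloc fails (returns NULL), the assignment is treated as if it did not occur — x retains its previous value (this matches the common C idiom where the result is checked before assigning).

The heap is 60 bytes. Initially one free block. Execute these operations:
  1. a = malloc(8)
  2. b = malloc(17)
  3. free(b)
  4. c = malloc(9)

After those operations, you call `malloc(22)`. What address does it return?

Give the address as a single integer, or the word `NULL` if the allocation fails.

Op 1: a = malloc(8) -> a = 0; heap: [0-7 ALLOC][8-59 FREE]
Op 2: b = malloc(17) -> b = 8; heap: [0-7 ALLOC][8-24 ALLOC][25-59 FREE]
Op 3: free(b) -> (freed b); heap: [0-7 ALLOC][8-59 FREE]
Op 4: c = malloc(9) -> c = 8; heap: [0-7 ALLOC][8-16 ALLOC][17-59 FREE]
malloc(22): first-fit scan over [0-7 ALLOC][8-16 ALLOC][17-59 FREE] -> 17

Answer: 17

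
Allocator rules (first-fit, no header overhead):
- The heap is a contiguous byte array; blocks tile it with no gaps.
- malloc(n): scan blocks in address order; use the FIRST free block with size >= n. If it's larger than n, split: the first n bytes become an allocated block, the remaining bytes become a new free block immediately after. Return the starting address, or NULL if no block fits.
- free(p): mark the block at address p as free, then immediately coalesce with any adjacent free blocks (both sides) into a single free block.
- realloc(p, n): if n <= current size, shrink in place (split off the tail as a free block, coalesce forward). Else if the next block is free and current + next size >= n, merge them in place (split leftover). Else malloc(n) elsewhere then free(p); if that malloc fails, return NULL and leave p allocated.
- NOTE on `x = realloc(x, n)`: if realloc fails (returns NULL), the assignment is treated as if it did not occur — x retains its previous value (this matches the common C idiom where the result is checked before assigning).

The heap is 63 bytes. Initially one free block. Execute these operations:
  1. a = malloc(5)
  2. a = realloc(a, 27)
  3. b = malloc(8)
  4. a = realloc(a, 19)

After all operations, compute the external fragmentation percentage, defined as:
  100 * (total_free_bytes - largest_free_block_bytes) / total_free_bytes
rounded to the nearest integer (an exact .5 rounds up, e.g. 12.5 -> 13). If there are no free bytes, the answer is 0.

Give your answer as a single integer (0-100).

Answer: 22

Derivation:
Op 1: a = malloc(5) -> a = 0; heap: [0-4 ALLOC][5-62 FREE]
Op 2: a = realloc(a, 27) -> a = 0; heap: [0-26 ALLOC][27-62 FREE]
Op 3: b = malloc(8) -> b = 27; heap: [0-26 ALLOC][27-34 ALLOC][35-62 FREE]
Op 4: a = realloc(a, 19) -> a = 0; heap: [0-18 ALLOC][19-26 FREE][27-34 ALLOC][35-62 FREE]
Free blocks: [8 28] total_free=36 largest=28 -> 100*(36-28)/36 = 800/36 ≈ 22.222 -> rounds to 22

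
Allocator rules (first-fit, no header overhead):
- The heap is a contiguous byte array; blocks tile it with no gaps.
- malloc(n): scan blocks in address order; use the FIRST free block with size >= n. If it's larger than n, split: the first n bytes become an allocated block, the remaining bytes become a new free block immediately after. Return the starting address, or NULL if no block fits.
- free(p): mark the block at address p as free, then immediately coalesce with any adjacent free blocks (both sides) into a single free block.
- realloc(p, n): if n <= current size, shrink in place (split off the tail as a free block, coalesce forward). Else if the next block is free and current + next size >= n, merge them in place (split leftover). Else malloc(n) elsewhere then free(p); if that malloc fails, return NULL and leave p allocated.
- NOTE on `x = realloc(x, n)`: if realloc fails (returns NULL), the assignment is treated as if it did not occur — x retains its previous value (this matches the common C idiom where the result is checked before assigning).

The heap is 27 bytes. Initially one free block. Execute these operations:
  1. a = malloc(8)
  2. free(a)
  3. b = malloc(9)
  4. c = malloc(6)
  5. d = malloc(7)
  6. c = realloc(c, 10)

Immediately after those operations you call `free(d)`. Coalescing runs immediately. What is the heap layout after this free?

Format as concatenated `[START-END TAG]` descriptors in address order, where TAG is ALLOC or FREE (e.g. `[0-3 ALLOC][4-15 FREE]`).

Op 1: a = malloc(8) -> a = 0; heap: [0-7 ALLOC][8-26 FREE]
Op 2: free(a) -> (freed a); heap: [0-26 FREE]
Op 3: b = malloc(9) -> b = 0; heap: [0-8 ALLOC][9-26 FREE]
Op 4: c = malloc(6) -> c = 9; heap: [0-8 ALLOC][9-14 ALLOC][15-26 FREE]
Op 5: d = malloc(7) -> d = 15; heap: [0-8 ALLOC][9-14 ALLOC][15-21 ALLOC][22-26 FREE]
Op 6: c = realloc(c, 10) -> NULL (c unchanged); heap: [0-8 ALLOC][9-14 ALLOC][15-21 ALLOC][22-26 FREE]
free(d): d = 15 -> block [15-21 ALLOC]; mark free, coalesce with adjacent free neighbors -> [0-8 ALLOC][9-14 ALLOC][15-26 FREE]

Answer: [0-8 ALLOC][9-14 ALLOC][15-26 FREE]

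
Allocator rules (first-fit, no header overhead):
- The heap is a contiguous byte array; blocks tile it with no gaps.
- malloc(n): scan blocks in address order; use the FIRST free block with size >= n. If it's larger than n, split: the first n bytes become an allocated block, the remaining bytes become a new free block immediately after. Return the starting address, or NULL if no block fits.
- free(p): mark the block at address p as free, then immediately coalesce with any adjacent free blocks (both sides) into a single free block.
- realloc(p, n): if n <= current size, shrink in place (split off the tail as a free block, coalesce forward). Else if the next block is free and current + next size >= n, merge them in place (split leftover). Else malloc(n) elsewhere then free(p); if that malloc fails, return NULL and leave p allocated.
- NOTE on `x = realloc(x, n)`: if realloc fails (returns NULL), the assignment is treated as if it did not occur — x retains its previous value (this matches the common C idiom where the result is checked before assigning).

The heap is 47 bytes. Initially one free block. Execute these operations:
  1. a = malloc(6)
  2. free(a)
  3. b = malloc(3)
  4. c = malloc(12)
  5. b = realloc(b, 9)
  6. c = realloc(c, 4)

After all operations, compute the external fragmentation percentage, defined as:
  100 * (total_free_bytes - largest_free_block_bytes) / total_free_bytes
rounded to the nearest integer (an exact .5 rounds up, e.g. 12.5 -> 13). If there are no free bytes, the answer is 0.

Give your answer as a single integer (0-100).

Answer: 32

Derivation:
Op 1: a = malloc(6) -> a = 0; heap: [0-5 ALLOC][6-46 FREE]
Op 2: free(a) -> (freed a); heap: [0-46 FREE]
Op 3: b = malloc(3) -> b = 0; heap: [0-2 ALLOC][3-46 FREE]
Op 4: c = malloc(12) -> c = 3; heap: [0-2 ALLOC][3-14 ALLOC][15-46 FREE]
Op 5: b = realloc(b, 9) -> b = 15; heap: [0-2 FREE][3-14 ALLOC][15-23 ALLOC][24-46 FREE]
Op 6: c = realloc(c, 4) -> c = 3; heap: [0-2 FREE][3-6 ALLOC][7-14 FREE][15-23 ALLOC][24-46 FREE]
Free blocks: [3 8 23] total_free=34 largest=23 -> 100*(34-23)/34 = 1100/34 ≈ 32.353 -> rounds to 32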